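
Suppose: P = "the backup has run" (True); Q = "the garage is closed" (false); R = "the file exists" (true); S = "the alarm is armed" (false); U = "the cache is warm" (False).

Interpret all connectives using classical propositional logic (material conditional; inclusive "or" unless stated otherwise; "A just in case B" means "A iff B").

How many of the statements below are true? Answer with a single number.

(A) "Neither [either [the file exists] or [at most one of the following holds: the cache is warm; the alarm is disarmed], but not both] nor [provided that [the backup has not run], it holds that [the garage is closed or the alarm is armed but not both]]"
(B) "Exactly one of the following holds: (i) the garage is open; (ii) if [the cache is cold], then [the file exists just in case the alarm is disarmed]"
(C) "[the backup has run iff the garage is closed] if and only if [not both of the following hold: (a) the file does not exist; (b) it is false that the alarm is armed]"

(A): This is (R xor (U nand ~S)) nor (~P -> (Q xor S)).

~S = ~F = T
U nand ~S = F nand T = T
R xor (U nand ~S) = T xor T = F
~P = ~T = F
Q xor S = F xor F = F
~P -> (Q xor S) = F -> F = T
(R xor (U nand ~S)) nor (~P -> (Q xor S)) = F nor T = F
So (A) is false.

(B): This is ~Q xor (~U -> (R <-> ~S)).

~Q = ~F = T
~U = ~F = T
~S = ~F = T
R <-> ~S = T <-> T = T
~U -> (R <-> ~S) = T -> T = T
~Q xor (~U -> (R <-> ~S)) = T xor T = F
So (B) is false.

(C): In symbols: (P <-> Q) <-> (~R nand ~S)

P <-> Q = T <-> F = F
~R = ~T = F
~S = ~F = T
~R nand ~S = F nand T = T
(P <-> Q) <-> (~R nand ~S) = F <-> T = F
Thus (C) is false.

0 of the 3 statements are true (none).

0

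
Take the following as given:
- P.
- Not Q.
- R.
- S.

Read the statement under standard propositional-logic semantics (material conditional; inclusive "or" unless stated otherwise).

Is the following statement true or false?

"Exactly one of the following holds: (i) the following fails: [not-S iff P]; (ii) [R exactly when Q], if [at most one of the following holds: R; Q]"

true

In symbols: ~(~S <-> P) xor ((R nand Q) -> (R <-> Q))

~S = ~T = F
~S <-> P = F <-> T = F
~(~S <-> P) = ~F = T
R nand Q = T nand F = T
R <-> Q = T <-> F = F
(R nand Q) -> (R <-> Q) = T -> F = F
~(~S <-> P) xor ((R nand Q) -> (R <-> Q)) = T xor F = T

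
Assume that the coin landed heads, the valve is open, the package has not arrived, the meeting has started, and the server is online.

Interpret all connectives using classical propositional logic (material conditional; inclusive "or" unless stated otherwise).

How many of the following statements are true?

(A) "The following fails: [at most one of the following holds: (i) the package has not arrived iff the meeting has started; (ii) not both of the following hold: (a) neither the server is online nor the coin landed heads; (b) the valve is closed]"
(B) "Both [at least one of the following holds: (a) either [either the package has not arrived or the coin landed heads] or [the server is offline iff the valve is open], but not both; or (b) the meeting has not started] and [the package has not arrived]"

2

Let R = "the package has arrived" (F), S = "the meeting has started" (T), U = "the server is online" (T), P = "the coin landed heads" (T), Q = "the valve is open" (T).

(A): This is ~((~R <-> S) nand ((U nor P) nand ~Q)).

~R = ~F = T
~R <-> S = T <-> T = T
U nor P = T nor T = F
~Q = ~T = F
(U nor P) nand ~Q = F nand F = T
(~R <-> S) nand ((U nor P) nand ~Q) = T nand T = F
~((~R <-> S) nand ((U nor P) nand ~Q)) = ~F = T
Thus (A) is true.

(B): Parsed as (((~R | P) xor (~U <-> Q)) | ~S) & ~R

~R = ~F = T
~R | P = T | T = T
~U = ~T = F
~U <-> Q = F <-> T = F
(~R | P) xor (~U <-> Q) = T xor F = T
~S = ~T = F
((~R | P) xor (~U <-> Q)) | ~S = T | F = T
~R = ~F = T
(((~R | P) xor (~U <-> Q)) | ~S) & ~R = T & T = T
So (B) is true.

True statements: 2 ((A), (B)).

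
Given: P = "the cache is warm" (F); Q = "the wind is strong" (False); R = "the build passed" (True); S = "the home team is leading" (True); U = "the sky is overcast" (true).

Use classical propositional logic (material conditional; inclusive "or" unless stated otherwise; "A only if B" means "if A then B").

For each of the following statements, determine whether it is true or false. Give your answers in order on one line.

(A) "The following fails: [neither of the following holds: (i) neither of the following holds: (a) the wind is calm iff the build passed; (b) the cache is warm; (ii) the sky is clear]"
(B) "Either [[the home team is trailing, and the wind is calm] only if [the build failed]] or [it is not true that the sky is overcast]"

(A): This is ~(((~Q <-> R) nor P) nor ~U).

~Q = ~F = T
~Q <-> R = T <-> T = T
(~Q <-> R) nor P = T nor F = F
~U = ~T = F
((~Q <-> R) nor P) nor ~U = F nor F = T
~(((~Q <-> R) nor P) nor ~U) = ~T = F
So (A) is false.

(B): Formalization: ((~S & ~Q) -> ~R) | ~U

~S = ~T = F
~Q = ~F = T
~S & ~Q = F & T = F
~R = ~T = F
(~S & ~Q) -> ~R = F -> F = T
~U = ~T = F
((~S & ~Q) -> ~R) | ~U = T | F = T
Hence (B) is true.

(A) false, (B) true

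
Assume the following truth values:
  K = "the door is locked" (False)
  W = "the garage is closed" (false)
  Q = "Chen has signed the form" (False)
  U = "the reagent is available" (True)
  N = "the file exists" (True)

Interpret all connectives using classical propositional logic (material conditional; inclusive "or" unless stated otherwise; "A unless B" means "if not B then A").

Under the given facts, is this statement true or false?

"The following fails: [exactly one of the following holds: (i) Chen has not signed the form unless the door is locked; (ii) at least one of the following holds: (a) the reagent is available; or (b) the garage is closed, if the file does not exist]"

Values: Q=F, K=F, U=T, N=T, W=F.
Formalization: ¬((¬Q ∨ K) ⊕ (U ∨ (¬N → W)))

¬Q = ¬F = T
¬Q ∨ K = T ∨ F = T
¬N = ¬T = F
¬N → W = F → F = T
U ∨ (¬N → W) = T ∨ T = T
(¬Q ∨ K) ⊕ (U ∨ (¬N → W)) = T ⊕ T = F
¬((¬Q ∨ K) ⊕ (U ∨ (¬N → W))) = ¬F = T

true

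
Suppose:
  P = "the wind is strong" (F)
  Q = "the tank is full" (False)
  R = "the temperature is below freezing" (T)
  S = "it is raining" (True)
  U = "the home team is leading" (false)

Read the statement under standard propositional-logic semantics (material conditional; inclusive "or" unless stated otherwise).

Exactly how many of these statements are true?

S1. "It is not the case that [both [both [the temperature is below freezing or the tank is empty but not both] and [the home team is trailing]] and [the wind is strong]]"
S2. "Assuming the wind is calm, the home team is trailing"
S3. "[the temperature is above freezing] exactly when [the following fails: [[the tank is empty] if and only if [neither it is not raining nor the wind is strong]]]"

S1: Formalization: ¬(((R ⊕ ¬Q) ∧ ¬U) ∧ P)

¬Q = ¬F = T
R ⊕ ¬Q = T ⊕ T = F
¬U = ¬F = T
(R ⊕ ¬Q) ∧ ¬U = F ∧ T = F
((R ⊕ ¬Q) ∧ ¬U) ∧ P = F ∧ F = F
¬(((R ⊕ ¬Q) ∧ ¬U) ∧ P) = ¬F = T
So S1 is true.

S2: In symbols: ¬P → ¬U

¬P = ¬F = T
¬U = ¬F = T
¬P → ¬U = T → T = T
Hence S2 is true.

S3: In symbols: ¬R ↔ ¬(¬Q ↔ (¬S ↓ P))

¬R = ¬T = F
¬Q = ¬F = T
¬S = ¬T = F
¬S ↓ P = F ↓ F = T
¬Q ↔ (¬S ↓ P) = T ↔ T = T
¬(¬Q ↔ (¬S ↓ P)) = ¬T = F
¬R ↔ ¬(¬Q ↔ (¬S ↓ P)) = F ↔ F = T
Hence S3 is true.

True statements: 3 (S1, S2, S3).

3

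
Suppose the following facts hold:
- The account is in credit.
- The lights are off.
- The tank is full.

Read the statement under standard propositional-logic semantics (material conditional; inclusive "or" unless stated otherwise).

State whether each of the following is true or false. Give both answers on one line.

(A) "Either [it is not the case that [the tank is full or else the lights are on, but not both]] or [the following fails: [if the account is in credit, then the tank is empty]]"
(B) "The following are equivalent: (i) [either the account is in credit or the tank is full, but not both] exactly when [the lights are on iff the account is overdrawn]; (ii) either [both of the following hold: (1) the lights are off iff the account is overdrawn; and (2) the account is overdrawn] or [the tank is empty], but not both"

Let M = "the tank is full" (T), V = "the lights are on" (F), U = "the account is overdrawn" (F).

(A): In symbols: ~(M xor V) | ~(~U -> ~M)

M xor V = T xor F = T
~(M xor V) = ~T = F
~U = ~F = T
~M = ~T = F
~U -> ~M = T -> F = F
~(~U -> ~M) = ~F = T
~(M xor V) | ~(~U -> ~M) = F | T = T
So (A) is true.

(B): Parsed as ((~U xor M) <-> (V <-> U)) <-> (((~V <-> U) & U) xor ~M)

~U = ~F = T
~U xor M = T xor T = F
V <-> U = F <-> F = T
(~U xor M) <-> (V <-> U) = F <-> T = F
~V = ~F = T
~V <-> U = T <-> F = F
(~V <-> U) & U = F & F = F
~M = ~T = F
((~V <-> U) & U) xor ~M = F xor F = F
((~U xor M) <-> (V <-> U)) <-> (((~V <-> U) & U) xor ~M) = F <-> F = T
Thus (B) is true.

(A) True; (B) True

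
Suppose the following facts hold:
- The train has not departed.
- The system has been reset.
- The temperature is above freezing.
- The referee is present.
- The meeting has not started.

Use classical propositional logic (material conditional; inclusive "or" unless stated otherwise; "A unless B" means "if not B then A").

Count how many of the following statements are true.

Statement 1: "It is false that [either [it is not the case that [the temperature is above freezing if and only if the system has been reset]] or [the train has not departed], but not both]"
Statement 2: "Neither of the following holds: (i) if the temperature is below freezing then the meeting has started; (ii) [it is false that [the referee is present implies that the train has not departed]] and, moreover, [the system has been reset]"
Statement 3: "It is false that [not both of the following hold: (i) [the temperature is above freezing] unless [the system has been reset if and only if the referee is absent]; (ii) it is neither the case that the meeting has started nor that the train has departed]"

Let D = "the temperature is below freezing" (False), M = "the system has been reset" (True), R = "the train has departed" (False), V = "the meeting has started" (False), H = "the referee is present" (True).

Statement 1: In symbols: not (not (not D iff M) xor not R)

not D = not False = True
not D iff M = True iff True = True
not (not D iff M) = not True = False
not R = not False = True
not (not D iff M) xor not R = False xor True = True
not (not (not D iff M) xor not R) = not True = False
So Statement 1 is false.

Statement 2: Formalization: (D -> V) nor (not (H -> not R) and M)

D -> V = False -> False = True
not R = not False = True
H -> not R = True -> True = True
not (H -> not R) = not True = False
not (H -> not R) and M = False and True = False
(D -> V) nor (not (H -> not R) and M) = True nor False = False
So Statement 2 is false.

Statement 3: This is not ((not D or (M iff not H)) nand (V nor R)).

not D = not False = True
not H = not True = False
M iff not H = True iff False = False
not D or (M iff not H) = True or False = True
V nor R = False nor False = True
(not D or (M iff not H)) nand (V nor R) = True nand True = False
not ((not D or (M iff not H)) nand (V nor R)) = not False = True
So Statement 3 is true.

True statements: 1.

1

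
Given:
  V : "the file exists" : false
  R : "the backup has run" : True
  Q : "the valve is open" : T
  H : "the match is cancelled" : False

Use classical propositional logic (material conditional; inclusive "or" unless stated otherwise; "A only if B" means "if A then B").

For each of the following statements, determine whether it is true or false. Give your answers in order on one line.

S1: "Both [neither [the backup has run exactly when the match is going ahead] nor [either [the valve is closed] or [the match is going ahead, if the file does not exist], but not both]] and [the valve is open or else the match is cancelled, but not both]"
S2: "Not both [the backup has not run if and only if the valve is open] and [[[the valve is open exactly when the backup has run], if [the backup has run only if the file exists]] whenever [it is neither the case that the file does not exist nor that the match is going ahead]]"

S1: Formalization: ((R ↔ ¬H) ↓ (¬Q ⊕ (¬V → ¬H))) ∧ (Q ⊕ H)

¬H = ¬F = T
R ↔ ¬H = T ↔ T = T
¬Q = ¬T = F
¬V = ¬F = T
¬H = ¬F = T
¬V → ¬H = T → T = T
¬Q ⊕ (¬V → ¬H) = F ⊕ T = T
(R ↔ ¬H) ↓ (¬Q ⊕ (¬V → ¬H)) = T ↓ T = F
Q ⊕ H = T ⊕ F = T
((R ↔ ¬H) ↓ (¬Q ⊕ (¬V → ¬H))) ∧ (Q ⊕ H) = F ∧ T = F
So S1 is false.

S2: In symbols: (¬R ↔ Q) ↑ ((¬V ↓ ¬H) → ((R → V) → (Q ↔ R)))

¬R = ¬T = F
¬R ↔ Q = F ↔ T = F
¬V = ¬F = T
¬H = ¬F = T
¬V ↓ ¬H = T ↓ T = F
R → V = T → F = F
Q ↔ R = T ↔ T = T
(R → V) → (Q ↔ R) = F → T = T
(¬V ↓ ¬H) → ((R → V) → (Q ↔ R)) = F → T = T
(¬R ↔ Q) ↑ ((¬V ↓ ¬H) → ((R → V) → (Q ↔ R))) = F ↑ T = T
So S2 is true.

S1 false / S2 true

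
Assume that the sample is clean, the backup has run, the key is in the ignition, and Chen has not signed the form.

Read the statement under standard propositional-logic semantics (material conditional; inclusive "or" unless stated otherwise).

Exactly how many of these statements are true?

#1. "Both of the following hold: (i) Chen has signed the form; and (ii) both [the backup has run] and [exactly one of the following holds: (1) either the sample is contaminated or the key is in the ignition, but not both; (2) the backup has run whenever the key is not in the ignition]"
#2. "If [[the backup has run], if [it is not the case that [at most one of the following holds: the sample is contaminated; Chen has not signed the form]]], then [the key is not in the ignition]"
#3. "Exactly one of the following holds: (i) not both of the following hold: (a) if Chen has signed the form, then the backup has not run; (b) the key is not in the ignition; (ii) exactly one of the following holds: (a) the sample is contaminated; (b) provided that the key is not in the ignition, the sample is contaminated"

0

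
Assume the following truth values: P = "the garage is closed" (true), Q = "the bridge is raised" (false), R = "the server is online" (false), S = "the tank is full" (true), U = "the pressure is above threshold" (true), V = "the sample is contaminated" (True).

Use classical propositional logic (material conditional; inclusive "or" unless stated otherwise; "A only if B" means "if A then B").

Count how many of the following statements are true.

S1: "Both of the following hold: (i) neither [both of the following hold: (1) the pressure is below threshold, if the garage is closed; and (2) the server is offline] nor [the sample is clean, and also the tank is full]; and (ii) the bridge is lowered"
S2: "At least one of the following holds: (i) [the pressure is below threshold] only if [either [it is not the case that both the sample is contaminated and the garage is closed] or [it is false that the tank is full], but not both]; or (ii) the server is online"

S1: This is (((P -> ~U) & ~R) nor (~V & S)) & ~Q.

~U = ~T = F
P -> ~U = T -> F = F
~R = ~F = T
(P -> ~U) & ~R = F & T = F
~V = ~T = F
~V & S = F & T = F
((P -> ~U) & ~R) nor (~V & S) = F nor F = T
~Q = ~F = T
(((P -> ~U) & ~R) nor (~V & S)) & ~Q = T & T = T
Thus S1 is true.

S2: Formalization: (~U -> ((V nand P) xor ~S)) | R

~U = ~T = F
V nand P = T nand T = F
~S = ~T = F
(V nand P) xor ~S = F xor F = F
~U -> ((V nand P) xor ~S) = F -> F = T
(~U -> ((V nand P) xor ~S)) | R = T | F = T
Hence S2 is true.

True statements: 2.

2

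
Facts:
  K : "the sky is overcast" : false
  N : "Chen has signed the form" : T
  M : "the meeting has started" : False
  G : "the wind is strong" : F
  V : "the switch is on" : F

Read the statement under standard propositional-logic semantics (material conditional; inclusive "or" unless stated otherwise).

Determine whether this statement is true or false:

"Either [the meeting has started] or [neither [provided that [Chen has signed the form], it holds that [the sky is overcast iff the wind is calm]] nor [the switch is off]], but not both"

false

Parsed as M ⊕ ((N → (K ↔ ¬G)) ↓ ¬V)

¬G = ¬F = T
K ↔ ¬G = F ↔ T = F
N → (K ↔ ¬G) = T → F = F
¬V = ¬F = T
(N → (K ↔ ¬G)) ↓ ¬V = F ↓ T = F
M ⊕ ((N → (K ↔ ¬G)) ↓ ¬V) = F ⊕ F = F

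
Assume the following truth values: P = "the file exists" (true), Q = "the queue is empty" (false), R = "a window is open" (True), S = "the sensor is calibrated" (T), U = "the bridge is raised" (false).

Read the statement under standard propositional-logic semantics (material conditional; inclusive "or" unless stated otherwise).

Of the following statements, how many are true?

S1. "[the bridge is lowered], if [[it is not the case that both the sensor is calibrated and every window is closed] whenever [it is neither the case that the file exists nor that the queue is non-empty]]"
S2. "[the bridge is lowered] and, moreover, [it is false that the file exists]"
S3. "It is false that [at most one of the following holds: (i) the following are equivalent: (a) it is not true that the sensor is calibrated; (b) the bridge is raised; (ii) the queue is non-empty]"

2

S1: Formalization: ((P nor ~Q) -> (S nand ~R)) -> ~U

~Q = ~F = T
P nor ~Q = T nor T = F
~R = ~T = F
S nand ~R = T nand F = T
(P nor ~Q) -> (S nand ~R) = F -> T = T
~U = ~F = T
((P nor ~Q) -> (S nand ~R)) -> ~U = T -> T = T
Thus S1 is true.

S2: In symbols: ~U & ~P

~U = ~F = T
~P = ~T = F
~U & ~P = T & F = F
Hence S2 is false.

S3: Formalization: ~((~S <-> U) nand ~Q)

~S = ~T = F
~S <-> U = F <-> F = T
~Q = ~F = T
(~S <-> U) nand ~Q = T nand T = F
~((~S <-> U) nand ~Q) = ~F = T
Thus S3 is true.

Count: 2.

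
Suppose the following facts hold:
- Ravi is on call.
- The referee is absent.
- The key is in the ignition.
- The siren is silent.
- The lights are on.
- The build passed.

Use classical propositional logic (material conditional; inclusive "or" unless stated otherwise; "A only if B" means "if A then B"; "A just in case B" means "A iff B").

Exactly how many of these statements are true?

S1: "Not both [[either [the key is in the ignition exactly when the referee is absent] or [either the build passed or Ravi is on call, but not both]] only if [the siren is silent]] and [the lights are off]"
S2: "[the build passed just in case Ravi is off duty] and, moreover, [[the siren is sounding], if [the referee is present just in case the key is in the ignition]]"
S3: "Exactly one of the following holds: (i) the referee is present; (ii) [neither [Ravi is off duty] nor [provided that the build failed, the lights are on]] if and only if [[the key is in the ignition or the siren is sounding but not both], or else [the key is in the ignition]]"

1

Let R = "the key is in the ignition" (T), Q = "the referee is present" (F), V = "the build passed" (T), P = "Ravi is on call" (T), S = "the siren is sounding" (F), U = "the lights are on" (T).

S1: Parsed as (((R ↔ ¬Q) ∨ (V ⊕ P)) → ¬S) ↑ ¬U

¬Q = ¬F = T
R ↔ ¬Q = T ↔ T = T
V ⊕ P = T ⊕ T = F
(R ↔ ¬Q) ∨ (V ⊕ P) = T ∨ F = T
¬S = ¬F = T
((R ↔ ¬Q) ∨ (V ⊕ P)) → ¬S = T → T = T
¬U = ¬T = F
(((R ↔ ¬Q) ∨ (V ⊕ P)) → ¬S) ↑ ¬U = T ↑ F = T
So S1 is true.

S2: In symbols: (V ↔ ¬P) ∧ ((Q ↔ R) → S)

¬P = ¬T = F
V ↔ ¬P = T ↔ F = F
Q ↔ R = F ↔ T = F
(Q ↔ R) → S = F → F = T
(V ↔ ¬P) ∧ ((Q ↔ R) → S) = F ∧ T = F
So S2 is false.

S3: Parsed as Q ⊕ ((¬P ↓ (¬V → U)) ↔ ((R ⊕ S) ∨ R))

¬P = ¬T = F
¬V = ¬T = F
¬V → U = F → T = T
¬P ↓ (¬V → U) = F ↓ T = F
R ⊕ S = T ⊕ F = T
(R ⊕ S) ∨ R = T ∨ T = T
(¬P ↓ (¬V → U)) ↔ ((R ⊕ S) ∨ R) = F ↔ T = F
Q ⊕ ((¬P ↓ (¬V → U)) ↔ ((R ⊕ S) ∨ R)) = F ⊕ F = F
Thus S3 is false.

True statements: 1.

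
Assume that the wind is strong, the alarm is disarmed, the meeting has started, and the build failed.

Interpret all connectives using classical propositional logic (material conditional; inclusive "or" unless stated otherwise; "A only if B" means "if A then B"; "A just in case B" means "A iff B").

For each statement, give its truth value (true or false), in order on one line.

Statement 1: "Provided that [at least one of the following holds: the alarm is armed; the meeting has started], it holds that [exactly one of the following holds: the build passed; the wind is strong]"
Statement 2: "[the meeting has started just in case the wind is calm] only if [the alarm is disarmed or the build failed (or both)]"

Statement 1 T; Statement 2 T

Let P = "the alarm is armed" (F), G = "the meeting has started" (T), D = "the build passed" (F), N = "the wind is strong" (T).

Statement 1: This is (P | G) -> (D xor N).

P | G = F | T = T
D xor N = F xor T = T
(P | G) -> (D xor N) = T -> T = T
So Statement 1 is true.

Statement 2: In symbols: (G <-> ~N) -> (~P | ~D)

~N = ~T = F
G <-> ~N = T <-> F = F
~P = ~F = T
~D = ~F = T
~P | ~D = T | T = T
(G <-> ~N) -> (~P | ~D) = F -> T = T
So Statement 2 is true.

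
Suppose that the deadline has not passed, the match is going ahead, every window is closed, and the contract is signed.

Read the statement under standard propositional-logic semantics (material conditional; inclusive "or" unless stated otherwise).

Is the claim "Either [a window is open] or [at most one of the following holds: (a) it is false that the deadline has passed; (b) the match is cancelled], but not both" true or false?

The statement is true.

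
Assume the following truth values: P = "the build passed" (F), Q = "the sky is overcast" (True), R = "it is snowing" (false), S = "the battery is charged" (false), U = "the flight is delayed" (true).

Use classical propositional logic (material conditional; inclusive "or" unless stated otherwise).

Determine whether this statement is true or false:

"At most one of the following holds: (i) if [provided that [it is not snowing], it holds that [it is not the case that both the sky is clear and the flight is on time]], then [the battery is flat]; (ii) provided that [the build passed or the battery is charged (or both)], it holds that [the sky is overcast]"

false

This is ((¬R → (¬Q ↑ ¬U)) → ¬S) ↑ ((P ∨ S) → Q).

¬R = ¬F = T
¬Q = ¬T = F
¬U = ¬T = F
¬Q ↑ ¬U = F ↑ F = T
¬R → (¬Q ↑ ¬U) = T → T = T
¬S = ¬F = T
(¬R → (¬Q ↑ ¬U)) → ¬S = T → T = T
P ∨ S = F ∨ F = F
(P ∨ S) → Q = F → T = T
((¬R → (¬Q ↑ ¬U)) → ¬S) ↑ ((P ∨ S) → Q) = T ↑ T = F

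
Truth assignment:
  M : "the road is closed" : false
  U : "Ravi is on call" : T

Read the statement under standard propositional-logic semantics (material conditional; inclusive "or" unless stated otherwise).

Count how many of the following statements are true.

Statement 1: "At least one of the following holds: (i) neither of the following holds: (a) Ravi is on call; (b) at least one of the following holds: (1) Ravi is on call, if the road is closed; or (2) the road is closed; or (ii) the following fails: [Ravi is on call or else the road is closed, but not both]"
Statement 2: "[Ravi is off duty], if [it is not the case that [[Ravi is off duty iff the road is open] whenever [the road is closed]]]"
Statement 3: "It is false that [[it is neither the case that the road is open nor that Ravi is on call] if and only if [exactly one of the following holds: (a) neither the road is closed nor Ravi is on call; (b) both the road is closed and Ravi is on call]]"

1

Statement 1: In symbols: (U nor ((M -> U) | M)) | ~(U xor M)

M -> U = F -> T = T
(M -> U) | M = T | F = T
U nor ((M -> U) | M) = T nor T = F
U xor M = T xor F = T
~(U xor M) = ~T = F
(U nor ((M -> U) | M)) | ~(U xor M) = F | F = F
Hence Statement 1 is false.

Statement 2: Parsed as ~(M -> (~U <-> ~M)) -> ~U

~U = ~T = F
~M = ~F = T
~U <-> ~M = F <-> T = F
M -> (~U <-> ~M) = F -> F = T
~(M -> (~U <-> ~M)) = ~T = F
~U = ~T = F
~(M -> (~U <-> ~M)) -> ~U = F -> F = T
Thus Statement 2 is true.

Statement 3: Parsed as ~((~M nor U) <-> ((M nor U) xor (M & U)))

~M = ~F = T
~M nor U = T nor T = F
M nor U = F nor T = F
M & U = F & T = F
(M nor U) xor (M & U) = F xor F = F
(~M nor U) <-> ((M nor U) xor (M & U)) = F <-> F = T
~((~M nor U) <-> ((M nor U) xor (M & U))) = ~T = F
So Statement 3 is false.

1 of the 3 statements is true (Statement 2).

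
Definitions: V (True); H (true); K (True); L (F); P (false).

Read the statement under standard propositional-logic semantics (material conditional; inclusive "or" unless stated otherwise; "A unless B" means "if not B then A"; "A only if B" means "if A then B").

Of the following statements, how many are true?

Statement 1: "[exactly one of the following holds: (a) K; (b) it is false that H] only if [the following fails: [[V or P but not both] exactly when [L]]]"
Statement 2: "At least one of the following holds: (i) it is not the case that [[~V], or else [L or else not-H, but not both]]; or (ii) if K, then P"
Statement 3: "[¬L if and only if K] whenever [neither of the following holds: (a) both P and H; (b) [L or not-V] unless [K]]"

Statement 1: In symbols: (K ⊕ ¬H) → ¬((V ⊕ P) ↔ L)

¬H = ¬T = F
K ⊕ ¬H = T ⊕ F = T
V ⊕ P = T ⊕ F = T
(V ⊕ P) ↔ L = T ↔ F = F
¬((V ⊕ P) ↔ L) = ¬F = T
(K ⊕ ¬H) → ¬((V ⊕ P) ↔ L) = T → T = T
Hence Statement 1 is true.

Statement 2: This is ¬(¬V ∨ (L ⊕ ¬H)) ∨ (K → P).

¬V = ¬T = F
¬H = ¬T = F
L ⊕ ¬H = F ⊕ F = F
¬V ∨ (L ⊕ ¬H) = F ∨ F = F
¬(¬V ∨ (L ⊕ ¬H)) = ¬F = T
K → P = T → F = F
¬(¬V ∨ (L ⊕ ¬H)) ∨ (K → P) = T ∨ F = T
Thus Statement 2 is true.

Statement 3: Formalization: ((P ∧ H) ↓ ((L ∨ ¬V) ∨ K)) → (¬L ↔ K)

P ∧ H = F ∧ T = F
¬V = ¬T = F
L ∨ ¬V = F ∨ F = F
(L ∨ ¬V) ∨ K = F ∨ T = T
(P ∧ H) ↓ ((L ∨ ¬V) ∨ K) = F ↓ T = F
¬L = ¬F = T
¬L ↔ K = T ↔ T = T
((P ∧ H) ↓ ((L ∨ ¬V) ∨ K)) → (¬L ↔ K) = F → T = T
So Statement 3 is true.

3 of the 3 statements are true.

3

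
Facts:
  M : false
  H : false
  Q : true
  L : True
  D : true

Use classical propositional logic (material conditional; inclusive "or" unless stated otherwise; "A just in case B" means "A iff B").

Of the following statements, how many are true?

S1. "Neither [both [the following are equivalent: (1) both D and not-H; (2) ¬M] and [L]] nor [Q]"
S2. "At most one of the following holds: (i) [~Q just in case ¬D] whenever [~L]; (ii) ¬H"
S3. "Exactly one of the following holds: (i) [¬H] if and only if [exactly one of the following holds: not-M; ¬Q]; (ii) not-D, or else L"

S1: This is (((D ∧ ¬H) ↔ ¬M) ∧ L) ↓ Q.

¬H = ¬F = T
D ∧ ¬H = T ∧ T = T
¬M = ¬F = T
(D ∧ ¬H) ↔ ¬M = T ↔ T = T
((D ∧ ¬H) ↔ ¬M) ∧ L = T ∧ T = T
(((D ∧ ¬H) ↔ ¬M) ∧ L) ↓ Q = T ↓ T = F
Hence S1 is false.

S2: In symbols: (¬L → (¬Q ↔ ¬D)) ↑ ¬H

¬L = ¬T = F
¬Q = ¬T = F
¬D = ¬T = F
¬Q ↔ ¬D = F ↔ F = T
¬L → (¬Q ↔ ¬D) = F → T = T
¬H = ¬F = T
(¬L → (¬Q ↔ ¬D)) ↑ ¬H = T ↑ T = F
Hence S2 is false.

S3: In symbols: (¬H ↔ (¬M ⊕ ¬Q)) ⊕ (¬D ∨ L)

¬H = ¬F = T
¬M = ¬F = T
¬Q = ¬T = F
¬M ⊕ ¬Q = T ⊕ F = T
¬H ↔ (¬M ⊕ ¬Q) = T ↔ T = T
¬D = ¬T = F
¬D ∨ L = F ∨ T = T
(¬H ↔ (¬M ⊕ ¬Q)) ⊕ (¬D ∨ L) = T ⊕ T = F
Hence S3 is false.

True statements: 0 (none).

0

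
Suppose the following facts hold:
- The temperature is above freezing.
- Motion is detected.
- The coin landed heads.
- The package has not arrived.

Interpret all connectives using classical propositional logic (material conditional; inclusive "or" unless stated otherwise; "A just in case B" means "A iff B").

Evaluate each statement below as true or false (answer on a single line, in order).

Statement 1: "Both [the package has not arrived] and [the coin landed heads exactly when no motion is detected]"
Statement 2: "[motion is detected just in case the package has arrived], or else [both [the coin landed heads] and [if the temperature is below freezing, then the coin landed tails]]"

Let D = "the package has arrived" (False), N = "the coin landed heads" (True), M = "motion is detected" (True), R = "the temperature is below freezing" (False).

Statement 1: This is not D and (N iff not M).

not D = not False = True
not M = not True = False
N iff not M = True iff False = False
not D and (N iff not M) = True and False = False
Thus Statement 1 is false.

Statement 2: Parsed as (M iff D) or (N and (R -> not N))

M iff D = True iff False = False
not N = not True = False
R -> not N = False -> False = True
N and (R -> not N) = True and True = True
(M iff D) or (N and (R -> not N)) = False or True = True
Hence Statement 2 is true.

Statement 1 false / Statement 2 true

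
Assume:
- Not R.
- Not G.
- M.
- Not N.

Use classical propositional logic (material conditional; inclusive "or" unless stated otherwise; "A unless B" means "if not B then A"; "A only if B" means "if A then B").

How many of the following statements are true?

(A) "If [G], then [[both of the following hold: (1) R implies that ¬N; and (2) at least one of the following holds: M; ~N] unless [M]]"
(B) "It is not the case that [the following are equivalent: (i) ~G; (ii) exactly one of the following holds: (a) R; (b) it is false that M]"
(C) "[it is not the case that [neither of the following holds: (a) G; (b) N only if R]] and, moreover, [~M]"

(A): In symbols: G -> (((R -> not N) and (M or not N)) or M)

not N = not False = True
R -> not N = False -> True = True
not N = not False = True
M or not N = True or True = True
(R -> not N) and (M or not N) = True and True = True
((R -> not N) and (M or not N)) or M = True or True = True
G -> (((R -> not N) and (M or not N)) or M) = False -> True = True
So (A) is true.

(B): In symbols: not (not G iff (R xor not M))

not G = not False = True
not M = not True = False
R xor not M = False xor False = False
not G iff (R xor not M) = True iff False = False
not (not G iff (R xor not M)) = not False = True
Thus (B) is true.

(C): Parsed as not (G nor (N -> R)) and not M

N -> R = False -> False = True
G nor (N -> R) = False nor True = False
not (G nor (N -> R)) = not False = True
not M = not True = False
not (G nor (N -> R)) and not M = True and False = False
So (C) is false.

2 of the 3 statements are true.

2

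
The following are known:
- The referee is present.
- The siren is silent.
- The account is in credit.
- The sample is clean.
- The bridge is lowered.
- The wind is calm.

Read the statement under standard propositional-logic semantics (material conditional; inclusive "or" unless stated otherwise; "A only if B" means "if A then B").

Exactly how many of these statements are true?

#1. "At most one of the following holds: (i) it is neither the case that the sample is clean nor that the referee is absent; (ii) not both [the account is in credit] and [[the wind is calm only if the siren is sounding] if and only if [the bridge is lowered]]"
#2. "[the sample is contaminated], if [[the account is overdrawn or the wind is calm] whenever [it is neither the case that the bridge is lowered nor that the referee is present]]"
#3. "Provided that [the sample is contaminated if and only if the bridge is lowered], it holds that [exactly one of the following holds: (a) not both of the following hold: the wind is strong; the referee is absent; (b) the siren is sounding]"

2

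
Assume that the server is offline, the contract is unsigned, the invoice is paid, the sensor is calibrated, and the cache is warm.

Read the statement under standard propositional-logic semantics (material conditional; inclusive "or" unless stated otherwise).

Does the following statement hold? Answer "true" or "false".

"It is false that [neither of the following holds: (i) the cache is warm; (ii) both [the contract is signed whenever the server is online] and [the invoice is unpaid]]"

Let H = "the cache is warm" (T), P = "the server is online" (F), W = "the contract is signed" (F), L = "the invoice is paid" (T).
In symbols: ~(H nor ((P -> W) & ~L))

P -> W = F -> F = T
~L = ~T = F
(P -> W) & ~L = T & F = F
H nor ((P -> W) & ~L) = T nor F = F
~(H nor ((P -> W) & ~L)) = ~F = T

True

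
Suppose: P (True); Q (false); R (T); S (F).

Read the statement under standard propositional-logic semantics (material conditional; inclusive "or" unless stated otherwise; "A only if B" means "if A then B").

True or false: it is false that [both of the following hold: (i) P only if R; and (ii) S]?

In symbols: not ((P -> R) and S)

P -> R = True -> True = True
(P -> R) and S = True and False = False
not ((P -> R) and S) = not False = True

The statement is true.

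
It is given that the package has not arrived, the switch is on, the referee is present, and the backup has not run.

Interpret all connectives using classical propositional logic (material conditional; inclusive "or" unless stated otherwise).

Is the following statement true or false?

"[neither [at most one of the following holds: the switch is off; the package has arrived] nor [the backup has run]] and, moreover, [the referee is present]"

Let Q = "the switch is on" (T), P = "the package has arrived" (F), S = "the backup has run" (F), R = "the referee is present" (T).
This is ((~Q nand P) nor S) & R.

~Q = ~T = F
~Q nand P = F nand F = T
(~Q nand P) nor S = T nor F = F
((~Q nand P) nor S) & R = F & T = F

false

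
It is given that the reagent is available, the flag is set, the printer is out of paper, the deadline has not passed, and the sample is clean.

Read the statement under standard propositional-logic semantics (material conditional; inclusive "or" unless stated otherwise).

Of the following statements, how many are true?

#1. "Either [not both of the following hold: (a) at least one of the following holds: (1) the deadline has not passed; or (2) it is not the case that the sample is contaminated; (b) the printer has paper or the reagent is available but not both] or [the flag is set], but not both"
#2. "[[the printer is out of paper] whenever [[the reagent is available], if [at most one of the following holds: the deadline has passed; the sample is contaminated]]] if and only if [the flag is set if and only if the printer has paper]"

Let R = "the deadline has passed" (F), H = "the sample is contaminated" (F), U = "the printer has paper" (F), W = "the reagent is available" (T), Q = "the flag is set" (T).

#1: In symbols: ((¬R ∨ ¬H) ↑ (U ⊕ W)) ⊕ Q

¬R = ¬F = T
¬H = ¬F = T
¬R ∨ ¬H = T ∨ T = T
U ⊕ W = F ⊕ T = T
(¬R ∨ ¬H) ↑ (U ⊕ W) = T ↑ T = F
((¬R ∨ ¬H) ↑ (U ⊕ W)) ⊕ Q = F ⊕ T = T
Hence #1 is true.

#2: In symbols: (((R ↑ H) → W) → ¬U) ↔ (Q ↔ U)

R ↑ H = F ↑ F = T
(R ↑ H) → W = T → T = T
¬U = ¬F = T
((R ↑ H) → W) → ¬U = T → T = T
Q ↔ U = T ↔ F = F
(((R ↑ H) → W) → ¬U) ↔ (Q ↔ U) = T ↔ F = F
Thus #2 is false.

1 of the 2 statements is true.

1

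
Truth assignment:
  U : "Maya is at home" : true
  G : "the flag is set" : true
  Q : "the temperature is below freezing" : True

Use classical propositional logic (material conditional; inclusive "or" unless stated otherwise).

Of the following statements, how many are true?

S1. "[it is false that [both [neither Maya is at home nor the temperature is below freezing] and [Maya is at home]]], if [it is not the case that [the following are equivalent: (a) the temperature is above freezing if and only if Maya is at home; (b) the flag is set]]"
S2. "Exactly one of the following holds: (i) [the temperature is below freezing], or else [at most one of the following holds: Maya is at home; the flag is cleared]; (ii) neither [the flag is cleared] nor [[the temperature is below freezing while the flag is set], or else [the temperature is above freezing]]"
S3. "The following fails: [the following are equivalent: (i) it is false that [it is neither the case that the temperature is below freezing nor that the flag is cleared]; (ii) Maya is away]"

3

S1: In symbols: ~((~Q <-> U) <-> G) -> ~((U nor Q) & U)

~Q = ~T = F
~Q <-> U = F <-> T = F
(~Q <-> U) <-> G = F <-> T = F
~((~Q <-> U) <-> G) = ~F = T
U nor Q = T nor T = F
(U nor Q) & U = F & T = F
~((U nor Q) & U) = ~F = T
~((~Q <-> U) <-> G) -> ~((U nor Q) & U) = T -> T = T
Thus S1 is true.

S2: Parsed as (Q | (U nand ~G)) xor (~G nor ((Q & G) | ~Q))

~G = ~T = F
U nand ~G = T nand F = T
Q | (U nand ~G) = T | T = T
~G = ~T = F
Q & G = T & T = T
~Q = ~T = F
(Q & G) | ~Q = T | F = T
~G nor ((Q & G) | ~Q) = F nor T = F
(Q | (U nand ~G)) xor (~G nor ((Q & G) | ~Q)) = T xor F = T
So S2 is true.

S3: This is ~(~(Q nor ~G) <-> ~U).

~G = ~T = F
Q nor ~G = T nor F = F
~(Q nor ~G) = ~F = T
~U = ~T = F
~(Q nor ~G) <-> ~U = T <-> F = F
~(~(Q nor ~G) <-> ~U) = ~F = T
Hence S3 is true.

3 of the 3 statements are true (S1, S2, S3).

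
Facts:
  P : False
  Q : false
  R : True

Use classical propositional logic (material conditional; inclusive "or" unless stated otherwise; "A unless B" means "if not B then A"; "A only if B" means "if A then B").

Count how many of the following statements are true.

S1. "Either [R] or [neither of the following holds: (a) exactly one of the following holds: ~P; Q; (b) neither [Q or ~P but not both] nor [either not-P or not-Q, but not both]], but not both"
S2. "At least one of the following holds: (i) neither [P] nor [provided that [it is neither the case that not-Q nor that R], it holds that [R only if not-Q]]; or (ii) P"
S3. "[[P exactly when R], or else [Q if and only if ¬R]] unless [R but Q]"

2

S1: This is R xor ((not P xor Q) nor ((Q xor not P) nor (not P xor not Q))).

not P = not False = True
not P xor Q = True xor False = True
not P = not False = True
Q xor not P = False xor True = True
not P = not False = True
not Q = not False = True
not P xor not Q = True xor True = False
(Q xor not P) nor (not P xor not Q) = True nor False = False
(not P xor Q) nor ((Q xor not P) nor (not P xor not Q)) = True nor False = False
R xor ((not P xor Q) nor ((Q xor not P) nor (not P xor not Q))) = True xor False = True
Hence S1 is true.

S2: This is (P nor ((not Q nor R) -> (R -> not Q))) or P.

not Q = not False = True
not Q nor R = True nor True = False
not Q = not False = True
R -> not Q = True -> True = True
(not Q nor R) -> (R -> not Q) = False -> True = True
P nor ((not Q nor R) -> (R -> not Q)) = False nor True = False
(P nor ((not Q nor R) -> (R -> not Q))) or P = False or False = False
Hence S2 is false.

S3: Formalization: ((P iff R) or (Q iff not R)) or (R and Q)

P iff R = False iff True = False
not R = not True = False
Q iff not R = False iff False = True
(P iff R) or (Q iff not R) = False or True = True
R and Q = True and False = False
((P iff R) or (Q iff not R)) or (R and Q) = True or False = True
Thus S3 is true.

2 of the 3 statements are true (S1, S3).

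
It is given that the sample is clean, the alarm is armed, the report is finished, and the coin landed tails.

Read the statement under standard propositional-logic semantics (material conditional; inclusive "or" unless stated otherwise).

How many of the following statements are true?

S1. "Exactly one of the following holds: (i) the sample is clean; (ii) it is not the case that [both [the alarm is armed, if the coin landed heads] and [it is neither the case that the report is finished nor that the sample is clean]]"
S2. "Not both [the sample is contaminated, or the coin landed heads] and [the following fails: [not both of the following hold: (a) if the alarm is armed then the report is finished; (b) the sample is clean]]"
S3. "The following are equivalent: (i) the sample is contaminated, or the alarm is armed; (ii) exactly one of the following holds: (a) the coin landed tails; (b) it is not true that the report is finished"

Let P = "the sample is contaminated" (F), S = "the coin landed heads" (F), Q = "the alarm is armed" (T), R = "the report is finished" (T).

S1: Formalization: ~P xor ~((S -> Q) & (R nor ~P))

~P = ~F = T
S -> Q = F -> T = T
~P = ~F = T
R nor ~P = T nor T = F
(S -> Q) & (R nor ~P) = T & F = F
~((S -> Q) & (R nor ~P)) = ~F = T
~P xor ~((S -> Q) & (R nor ~P)) = T xor T = F
Hence S1 is false.

S2: Formalization: (P | S) nand ~((Q -> R) nand ~P)

P | S = F | F = F
Q -> R = T -> T = T
~P = ~F = T
(Q -> R) nand ~P = T nand T = F
~((Q -> R) nand ~P) = ~F = T
(P | S) nand ~((Q -> R) nand ~P) = F nand T = T
So S2 is true.

S3: Formalization: (P | Q) <-> (~S xor ~R)

P | Q = F | T = T
~S = ~F = T
~R = ~T = F
~S xor ~R = T xor F = T
(P | Q) <-> (~S xor ~R) = T <-> T = T
So S3 is true.

Count: 2.

2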